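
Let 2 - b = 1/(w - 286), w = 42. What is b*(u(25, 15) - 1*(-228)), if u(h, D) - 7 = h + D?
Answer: 134475/244 ≈ 551.13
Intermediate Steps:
b = 489/244 (b = 2 - 1/(42 - 286) = 2 - 1/(-244) = 2 - 1*(-1/244) = 2 + 1/244 = 489/244 ≈ 2.0041)
u(h, D) = 7 + D + h (u(h, D) = 7 + (h + D) = 7 + (D + h) = 7 + D + h)
b*(u(25, 15) - 1*(-228)) = 489*((7 + 15 + 25) - 1*(-228))/244 = 489*(47 + 228)/244 = (489/244)*275 = 134475/244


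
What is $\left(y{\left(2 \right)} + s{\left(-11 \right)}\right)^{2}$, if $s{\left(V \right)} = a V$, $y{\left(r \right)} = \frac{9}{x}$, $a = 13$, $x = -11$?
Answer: $\frac{2502724}{121} \approx 20684.0$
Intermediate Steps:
$y{\left(r \right)} = - \frac{9}{11}$ ($y{\left(r \right)} = \frac{9}{-11} = 9 \left(- \frac{1}{11}\right) = - \frac{9}{11}$)
$s{\left(V \right)} = 13 V$
$\left(y{\left(2 \right)} + s{\left(-11 \right)}\right)^{2} = \left(- \frac{9}{11} + 13 \left(-11\right)\right)^{2} = \left(- \frac{9}{11} - 143\right)^{2} = \left(- \frac{1582}{11}\right)^{2} = \frac{2502724}{121}$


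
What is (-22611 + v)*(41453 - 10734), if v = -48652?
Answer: -2189128097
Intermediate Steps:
(-22611 + v)*(41453 - 10734) = (-22611 - 48652)*(41453 - 10734) = -71263*30719 = -2189128097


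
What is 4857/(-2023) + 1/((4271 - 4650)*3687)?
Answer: -6787042684/2826885579 ≈ -2.4009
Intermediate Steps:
4857/(-2023) + 1/((4271 - 4650)*3687) = 4857*(-1/2023) + (1/3687)/(-379) = -4857/2023 - 1/379*1/3687 = -4857/2023 - 1/1397373 = -6787042684/2826885579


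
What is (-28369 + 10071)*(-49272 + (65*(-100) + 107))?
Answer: 1018558170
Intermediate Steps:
(-28369 + 10071)*(-49272 + (65*(-100) + 107)) = -18298*(-49272 + (-6500 + 107)) = -18298*(-49272 - 6393) = -18298*(-55665) = 1018558170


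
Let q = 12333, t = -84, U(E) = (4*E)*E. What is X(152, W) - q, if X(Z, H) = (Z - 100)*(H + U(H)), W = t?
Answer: 1450947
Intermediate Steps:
U(E) = 4*E**2
W = -84
X(Z, H) = (-100 + Z)*(H + 4*H**2) (X(Z, H) = (Z - 100)*(H + 4*H**2) = (-100 + Z)*(H + 4*H**2))
X(152, W) - q = -84*(-100 + 152 - 400*(-84) + 4*(-84)*152) - 1*12333 = -84*(-100 + 152 + 33600 - 51072) - 12333 = -84*(-17420) - 12333 = 1463280 - 12333 = 1450947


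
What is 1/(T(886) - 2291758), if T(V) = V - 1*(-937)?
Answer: -1/2289935 ≈ -4.3669e-7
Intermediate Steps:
T(V) = 937 + V (T(V) = V + 937 = 937 + V)
1/(T(886) - 2291758) = 1/((937 + 886) - 2291758) = 1/(1823 - 2291758) = 1/(-2289935) = -1/2289935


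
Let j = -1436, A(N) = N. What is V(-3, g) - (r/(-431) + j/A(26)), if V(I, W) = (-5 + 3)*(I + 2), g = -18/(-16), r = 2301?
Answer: 350577/5603 ≈ 62.570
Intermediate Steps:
g = 9/8 (g = -18*(-1/16) = 9/8 ≈ 1.1250)
V(I, W) = -4 - 2*I (V(I, W) = -2*(2 + I) = -4 - 2*I)
V(-3, g) - (r/(-431) + j/A(26)) = (-4 - 2*(-3)) - (2301/(-431) - 1436/26) = (-4 + 6) - (2301*(-1/431) - 1436*1/26) = 2 - (-2301/431 - 718/13) = 2 - 1*(-339371/5603) = 2 + 339371/5603 = 350577/5603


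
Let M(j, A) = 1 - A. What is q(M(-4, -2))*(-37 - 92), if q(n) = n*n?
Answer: -1161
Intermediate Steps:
q(n) = n**2
q(M(-4, -2))*(-37 - 92) = (1 - 1*(-2))**2*(-37 - 92) = (1 + 2)**2*(-129) = 3**2*(-129) = 9*(-129) = -1161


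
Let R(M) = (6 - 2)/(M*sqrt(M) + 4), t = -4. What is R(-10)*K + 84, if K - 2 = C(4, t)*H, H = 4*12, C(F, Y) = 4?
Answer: 11056/127 + 970*I*sqrt(10)/127 ≈ 87.055 + 24.153*I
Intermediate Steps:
H = 48
R(M) = 4/(4 + M**(3/2)) (R(M) = 4/(M**(3/2) + 4) = 4/(4 + M**(3/2)))
K = 194 (K = 2 + 4*48 = 2 + 192 = 194)
R(-10)*K + 84 = (4/(4 + (-10)**(3/2)))*194 + 84 = (4/(4 - 10*I*sqrt(10)))*194 + 84 = 776/(4 - 10*I*sqrt(10)) + 84 = 84 + 776/(4 - 10*I*sqrt(10))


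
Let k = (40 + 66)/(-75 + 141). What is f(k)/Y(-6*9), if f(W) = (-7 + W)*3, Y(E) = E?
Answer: 89/297 ≈ 0.29966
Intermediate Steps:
k = 53/33 (k = 106/66 = 106*(1/66) = 53/33 ≈ 1.6061)
f(W) = -21 + 3*W
f(k)/Y(-6*9) = (-21 + 3*(53/33))/((-6*9)) = (-21 + 53/11)/(-54) = -178/11*(-1/54) = 89/297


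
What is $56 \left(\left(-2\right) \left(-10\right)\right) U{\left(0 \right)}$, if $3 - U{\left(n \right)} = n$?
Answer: $3360$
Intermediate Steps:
$U{\left(n \right)} = 3 - n$
$56 \left(\left(-2\right) \left(-10\right)\right) U{\left(0 \right)} = 56 \left(\left(-2\right) \left(-10\right)\right) \left(3 - 0\right) = 56 \cdot 20 \left(3 + 0\right) = 1120 \cdot 3 = 3360$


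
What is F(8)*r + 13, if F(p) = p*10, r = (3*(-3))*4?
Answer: -2867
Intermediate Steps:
r = -36 (r = -9*4 = -36)
F(p) = 10*p
F(8)*r + 13 = (10*8)*(-36) + 13 = 80*(-36) + 13 = -2880 + 13 = -2867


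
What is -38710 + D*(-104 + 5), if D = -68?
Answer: -31978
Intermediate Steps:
-38710 + D*(-104 + 5) = -38710 - 68*(-104 + 5) = -38710 - 68*(-99) = -38710 + 6732 = -31978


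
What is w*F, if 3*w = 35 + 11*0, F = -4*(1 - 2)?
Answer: 140/3 ≈ 46.667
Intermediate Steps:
F = 4 (F = -4*(-1) = 4)
w = 35/3 (w = (35 + 11*0)/3 = (35 + 0)/3 = (⅓)*35 = 35/3 ≈ 11.667)
w*F = (35/3)*4 = 140/3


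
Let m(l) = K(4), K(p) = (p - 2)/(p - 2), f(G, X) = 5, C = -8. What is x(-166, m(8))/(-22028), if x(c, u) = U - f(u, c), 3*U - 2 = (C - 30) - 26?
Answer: 77/66084 ≈ 0.0011652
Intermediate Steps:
K(p) = 1 (K(p) = (-2 + p)/(-2 + p) = 1)
m(l) = 1
U = -62/3 (U = ⅔ + ((-8 - 30) - 26)/3 = ⅔ + (-38 - 26)/3 = ⅔ + (⅓)*(-64) = ⅔ - 64/3 = -62/3 ≈ -20.667)
x(c, u) = -77/3 (x(c, u) = -62/3 - 1*5 = -62/3 - 5 = -77/3)
x(-166, m(8))/(-22028) = -77/3/(-22028) = -77/3*(-1/22028) = 77/66084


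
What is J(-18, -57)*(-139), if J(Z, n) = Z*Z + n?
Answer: -37113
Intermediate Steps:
J(Z, n) = n + Z² (J(Z, n) = Z² + n = n + Z²)
J(-18, -57)*(-139) = (-57 + (-18)²)*(-139) = (-57 + 324)*(-139) = 267*(-139) = -37113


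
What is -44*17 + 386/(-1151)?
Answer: -861334/1151 ≈ -748.33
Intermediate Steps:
-44*17 + 386/(-1151) = -748 - 1/1151*386 = -748 - 386/1151 = -861334/1151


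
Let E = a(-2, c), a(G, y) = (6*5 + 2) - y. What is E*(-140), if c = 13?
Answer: -2660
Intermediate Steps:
a(G, y) = 32 - y (a(G, y) = (30 + 2) - y = 32 - y)
E = 19 (E = 32 - 1*13 = 32 - 13 = 19)
E*(-140) = 19*(-140) = -2660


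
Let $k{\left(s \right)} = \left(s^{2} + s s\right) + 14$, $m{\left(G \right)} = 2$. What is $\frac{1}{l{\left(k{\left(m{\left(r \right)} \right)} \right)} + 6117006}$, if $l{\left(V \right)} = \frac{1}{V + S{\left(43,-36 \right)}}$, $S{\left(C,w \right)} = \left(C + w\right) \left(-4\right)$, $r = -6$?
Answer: $\frac{6}{36702035} \approx 1.6348 \cdot 10^{-7}$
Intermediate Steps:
$S{\left(C,w \right)} = - 4 C - 4 w$
$k{\left(s \right)} = 14 + 2 s^{2}$ ($k{\left(s \right)} = \left(s^{2} + s^{2}\right) + 14 = 2 s^{2} + 14 = 14 + 2 s^{2}$)
$l{\left(V \right)} = \frac{1}{-28 + V}$ ($l{\left(V \right)} = \frac{1}{V - 28} = \frac{1}{-28 + V}$)
$\frac{1}{l{\left(k{\left(m{\left(r \right)} \right)} \right)} + 6117006} = \frac{1}{\frac{1}{-28 + \left(14 + 2 \cdot 2^{2}\right)} + 6117006} = \frac{1}{\frac{1}{-28 + \left(14 + 2 \cdot 4\right)} + 6117006} = \frac{1}{\frac{1}{-28 + \left(14 + 8\right)} + 6117006} = \frac{1}{\frac{1}{-28 + 22} + 6117006} = \frac{1}{\frac{1}{-6} + 6117006} = \frac{1}{- \frac{1}{6} + 6117006} = \frac{1}{\frac{36702035}{6}} = \frac{6}{36702035}$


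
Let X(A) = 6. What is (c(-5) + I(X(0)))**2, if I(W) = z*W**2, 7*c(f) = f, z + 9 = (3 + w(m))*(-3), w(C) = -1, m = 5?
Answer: 14326225/49 ≈ 2.9237e+5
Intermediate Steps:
z = -15 (z = -9 + (3 - 1)*(-3) = -9 + 2*(-3) = -9 - 6 = -15)
c(f) = f/7
I(W) = -15*W**2
(c(-5) + I(X(0)))**2 = ((1/7)*(-5) - 15*6**2)**2 = (-5/7 - 15*36)**2 = (-5/7 - 540)**2 = (-3785/7)**2 = 14326225/49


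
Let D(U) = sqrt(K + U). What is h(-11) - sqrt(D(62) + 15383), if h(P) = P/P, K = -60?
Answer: 1 - sqrt(15383 + sqrt(2)) ≈ -123.03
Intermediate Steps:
h(P) = 1
D(U) = sqrt(-60 + U)
h(-11) - sqrt(D(62) + 15383) = 1 - sqrt(sqrt(-60 + 62) + 15383) = 1 - sqrt(sqrt(2) + 15383) = 1 - sqrt(15383 + sqrt(2))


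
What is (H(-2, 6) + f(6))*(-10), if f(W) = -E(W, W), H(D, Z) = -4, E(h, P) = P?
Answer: 100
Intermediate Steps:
f(W) = -W
(H(-2, 6) + f(6))*(-10) = (-4 - 1*6)*(-10) = (-4 - 6)*(-10) = -10*(-10) = 100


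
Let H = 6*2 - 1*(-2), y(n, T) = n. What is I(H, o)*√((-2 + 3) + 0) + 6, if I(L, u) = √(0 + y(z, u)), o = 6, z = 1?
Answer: 7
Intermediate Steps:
H = 14 (H = 12 + 2 = 14)
I(L, u) = 1 (I(L, u) = √(0 + 1) = √1 = 1)
I(H, o)*√((-2 + 3) + 0) + 6 = 1*√((-2 + 3) + 0) + 6 = 1*√(1 + 0) + 6 = 1*√1 + 6 = 1*1 + 6 = 1 + 6 = 7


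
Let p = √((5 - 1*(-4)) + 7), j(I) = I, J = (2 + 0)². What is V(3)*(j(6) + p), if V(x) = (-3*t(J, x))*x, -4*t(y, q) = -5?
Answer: -225/2 ≈ -112.50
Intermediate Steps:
J = 4 (J = 2² = 4)
t(y, q) = 5/4 (t(y, q) = -¼*(-5) = 5/4)
V(x) = -15*x/4 (V(x) = (-3*5/4)*x = -15*x/4)
p = 4 (p = √((5 + 4) + 7) = √(9 + 7) = √16 = 4)
V(3)*(j(6) + p) = (-15/4*3)*(6 + 4) = -45/4*10 = -225/2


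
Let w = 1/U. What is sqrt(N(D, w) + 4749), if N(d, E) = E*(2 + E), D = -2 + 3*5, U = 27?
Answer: 2*sqrt(865519)/27 ≈ 68.914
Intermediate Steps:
w = 1/27 ≈ 0.037037
D = 13 (D = -2 + 15 = 13)
sqrt(N(D, w) + 4749) = sqrt((2 + 1/27)/27 + 4749) = sqrt((1/27)*(55/27) + 4749) = sqrt(55/729 + 4749) = sqrt(3462076/729) = 2*sqrt(865519)/27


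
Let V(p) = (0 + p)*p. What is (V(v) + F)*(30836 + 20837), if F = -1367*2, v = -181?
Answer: 1551585171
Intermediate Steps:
V(p) = p² (V(p) = p*p = p²)
F = -2734
(V(v) + F)*(30836 + 20837) = ((-181)² - 2734)*(30836 + 20837) = (32761 - 2734)*51673 = 30027*51673 = 1551585171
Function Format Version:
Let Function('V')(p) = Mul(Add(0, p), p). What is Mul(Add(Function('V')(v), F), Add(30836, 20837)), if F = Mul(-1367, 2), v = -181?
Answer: 1551585171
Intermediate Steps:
Function('V')(p) = Pow(p, 2) (Function('V')(p) = Mul(p, p) = Pow(p, 2))
F = -2734
Mul(Add(Function('V')(v), F), Add(30836, 20837)) = Mul(Add(Pow(-181, 2), -2734), Add(30836, 20837)) = Mul(Add(32761, -2734), 51673) = Mul(30027, 51673) = 1551585171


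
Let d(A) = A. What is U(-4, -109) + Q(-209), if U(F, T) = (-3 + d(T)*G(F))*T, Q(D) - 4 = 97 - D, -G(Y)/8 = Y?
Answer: 380829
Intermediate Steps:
G(Y) = -8*Y
Q(D) = 101 - D (Q(D) = 4 + (97 - D) = 101 - D)
U(F, T) = T*(-3 - 8*F*T) (U(F, T) = (-3 + T*(-8*F))*T = (-3 - 8*F*T)*T = T*(-3 - 8*F*T))
U(-4, -109) + Q(-209) = -109*(-3 - 8*(-4)*(-109)) + (101 - 1*(-209)) = -109*(-3 - 3488) + (101 + 209) = -109*(-3491) + 310 = 380519 + 310 = 380829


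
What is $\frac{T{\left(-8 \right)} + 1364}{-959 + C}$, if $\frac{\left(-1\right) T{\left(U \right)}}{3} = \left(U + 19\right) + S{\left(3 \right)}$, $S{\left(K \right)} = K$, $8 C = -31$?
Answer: $- \frac{10576}{7703} \approx -1.373$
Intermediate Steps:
$C = - \frac{31}{8}$ ($C = \frac{1}{8} \left(-31\right) = - \frac{31}{8} \approx -3.875$)
$T{\left(U \right)} = -66 - 3 U$ ($T{\left(U \right)} = - 3 \left(\left(U + 19\right) + 3\right) = - 3 \left(\left(19 + U\right) + 3\right) = - 3 \left(22 + U\right) = -66 - 3 U$)
$\frac{T{\left(-8 \right)} + 1364}{-959 + C} = \frac{\left(-66 - -24\right) + 1364}{-959 - \frac{31}{8}} = \frac{\left(-66 + 24\right) + 1364}{- \frac{7703}{8}} = \left(-42 + 1364\right) \left(- \frac{8}{7703}\right) = 1322 \left(- \frac{8}{7703}\right) = - \frac{10576}{7703}$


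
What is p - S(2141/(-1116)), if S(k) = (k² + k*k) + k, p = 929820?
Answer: 579021559757/622728 ≈ 9.2981e+5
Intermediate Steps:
S(k) = k + 2*k² (S(k) = (k² + k²) + k = 2*k² + k = k + 2*k²)
p - S(2141/(-1116)) = 929820 - 2141/(-1116)*(1 + 2*(2141/(-1116))) = 929820 - 2141*(-1/1116)*(1 + 2*(2141*(-1/1116))) = 929820 - (-2141)*(1 + 2*(-2141/1116))/1116 = 929820 - (-2141)*(1 - 2141/558)/1116 = 929820 - (-2141)*(-1583)/(1116*558) = 929820 - 1*3389203/622728 = 929820 - 3389203/622728 = 579021559757/622728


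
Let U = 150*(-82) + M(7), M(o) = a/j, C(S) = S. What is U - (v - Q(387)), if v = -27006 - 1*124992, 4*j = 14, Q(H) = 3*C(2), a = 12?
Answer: 977952/7 ≈ 1.3971e+5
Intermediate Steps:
Q(H) = 6 (Q(H) = 3*2 = 6)
j = 7/2 (j = (¼)*14 = 7/2 ≈ 3.5000)
M(o) = 24/7 (M(o) = 12/(7/2) = 12*(2/7) = 24/7)
v = -151998 (v = -27006 - 124992 = -151998)
U = -86076/7 (U = 150*(-82) + 24/7 = -12300 + 24/7 = -86076/7 ≈ -12297.)
U - (v - Q(387)) = -86076/7 - (-151998 - 1*6) = -86076/7 - (-151998 - 6) = -86076/7 - 1*(-152004) = -86076/7 + 152004 = 977952/7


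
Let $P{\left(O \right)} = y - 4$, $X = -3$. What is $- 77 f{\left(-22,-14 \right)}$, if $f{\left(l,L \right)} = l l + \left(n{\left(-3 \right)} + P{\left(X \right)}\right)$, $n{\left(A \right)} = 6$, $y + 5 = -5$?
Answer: $-36652$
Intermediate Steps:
$y = -10$ ($y = -5 - 5 = -10$)
$P{\left(O \right)} = -14$ ($P{\left(O \right)} = -10 - 4 = -14$)
$f{\left(l,L \right)} = -8 + l^{2}$ ($f{\left(l,L \right)} = l l + \left(6 - 14\right) = l^{2} - 8 = -8 + l^{2}$)
$- 77 f{\left(-22,-14 \right)} = - 77 \left(-8 + \left(-22\right)^{2}\right) = - 77 \left(-8 + 484\right) = \left(-77\right) 476 = -36652$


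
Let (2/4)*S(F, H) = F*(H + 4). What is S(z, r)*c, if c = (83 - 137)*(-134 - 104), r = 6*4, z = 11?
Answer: 7916832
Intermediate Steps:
r = 24
c = 12852 (c = -54*(-238) = 12852)
S(F, H) = 2*F*(4 + H) (S(F, H) = 2*(F*(H + 4)) = 2*(F*(4 + H)) = 2*F*(4 + H))
S(z, r)*c = (2*11*(4 + 24))*12852 = (2*11*28)*12852 = 616*12852 = 7916832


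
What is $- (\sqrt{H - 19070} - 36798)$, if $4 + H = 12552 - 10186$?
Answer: $36798 - 2 i \sqrt{4177} \approx 36798.0 - 129.26 i$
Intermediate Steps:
$H = 2362$ ($H = -4 + \left(12552 - 10186\right) = -4 + 2366 = 2362$)
$- (\sqrt{H - 19070} - 36798) = - (\sqrt{2362 - 19070} - 36798) = - (\sqrt{-16708} - 36798) = - (2 i \sqrt{4177} - 36798) = - (-36798 + 2 i \sqrt{4177}) = 36798 - 2 i \sqrt{4177}$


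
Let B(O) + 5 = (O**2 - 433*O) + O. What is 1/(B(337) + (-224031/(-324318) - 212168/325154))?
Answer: -17575549162/562768411721515 ≈ -3.1231e-5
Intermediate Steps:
B(O) = -5 + O**2 - 432*O (B(O) = -5 + ((O**2 - 433*O) + O) = -5 + (O**2 - 432*O) = -5 + O**2 - 432*O)
1/(B(337) + (-224031/(-324318) - 212168/325154)) = 1/((-5 + 337**2 - 432*337) + (-224031/(-324318) - 212168/325154)) = 1/((-5 + 113569 - 145584) + (-224031*(-1/324318) - 212168*1/325154)) = 1/(-32020 + (74677/108106 - 106084/162577)) = 1/(-32020 + 672445725/17575549162) = 1/(-562768411721515/17575549162) = -17575549162/562768411721515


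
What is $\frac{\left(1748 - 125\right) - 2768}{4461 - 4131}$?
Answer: $- \frac{229}{66} \approx -3.4697$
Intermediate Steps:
$\frac{\left(1748 - 125\right) - 2768}{4461 - 4131} = \frac{\left(1748 - 125\right) - 2768}{330} = \left(1623 - 2768\right) \frac{1}{330} = \left(-1145\right) \frac{1}{330} = - \frac{229}{66}$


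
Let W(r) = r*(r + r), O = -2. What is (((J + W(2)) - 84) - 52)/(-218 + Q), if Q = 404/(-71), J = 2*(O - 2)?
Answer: 4828/7941 ≈ 0.60798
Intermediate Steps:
J = -8 (J = 2*(-2 - 2) = 2*(-4) = -8)
Q = -404/71 (Q = 404*(-1/71) = -404/71 ≈ -5.6901)
W(r) = 2*r² (W(r) = r*(2*r) = 2*r²)
(((J + W(2)) - 84) - 52)/(-218 + Q) = (((-8 + 2*2²) - 84) - 52)/(-218 - 404/71) = (((-8 + 2*4) - 84) - 52)/(-15882/71) = (((-8 + 8) - 84) - 52)*(-71/15882) = ((0 - 84) - 52)*(-71/15882) = (-84 - 52)*(-71/15882) = -136*(-71/15882) = 4828/7941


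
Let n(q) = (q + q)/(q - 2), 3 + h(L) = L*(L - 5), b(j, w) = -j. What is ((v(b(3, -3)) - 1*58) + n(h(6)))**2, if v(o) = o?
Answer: 3025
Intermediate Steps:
h(L) = -3 + L*(-5 + L) (h(L) = -3 + L*(L - 5) = -3 + L*(-5 + L))
n(q) = 2*q/(-2 + q) (n(q) = (2*q)/(-2 + q) = 2*q/(-2 + q))
((v(b(3, -3)) - 1*58) + n(h(6)))**2 = ((-1*3 - 1*58) + 2*(-3 + 6**2 - 5*6)/(-2 + (-3 + 6**2 - 5*6)))**2 = ((-3 - 58) + 2*(-3 + 36 - 30)/(-2 + (-3 + 36 - 30)))**2 = (-61 + 2*3/(-2 + 3))**2 = (-61 + 2*3/1)**2 = (-61 + 2*3*1)**2 = (-61 + 6)**2 = (-55)**2 = 3025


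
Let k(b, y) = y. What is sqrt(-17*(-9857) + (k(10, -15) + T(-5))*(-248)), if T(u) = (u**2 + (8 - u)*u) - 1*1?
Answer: sqrt(181457) ≈ 425.98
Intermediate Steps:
T(u) = -1 + u**2 + u*(8 - u) (T(u) = (u**2 + u*(8 - u)) - 1 = -1 + u**2 + u*(8 - u))
sqrt(-17*(-9857) + (k(10, -15) + T(-5))*(-248)) = sqrt(-17*(-9857) + (-15 + (-1 + 8*(-5)))*(-248)) = sqrt(167569 + (-15 + (-1 - 40))*(-248)) = sqrt(167569 + (-15 - 41)*(-248)) = sqrt(167569 - 56*(-248)) = sqrt(167569 + 13888) = sqrt(181457)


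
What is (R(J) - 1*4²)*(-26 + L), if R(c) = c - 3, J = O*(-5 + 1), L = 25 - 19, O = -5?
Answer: -20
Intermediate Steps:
L = 6
J = 20 (J = -5*(-5 + 1) = -5*(-4) = 20)
R(c) = -3 + c
(R(J) - 1*4²)*(-26 + L) = ((-3 + 20) - 1*4²)*(-26 + 6) = (17 - 1*16)*(-20) = (17 - 16)*(-20) = 1*(-20) = -20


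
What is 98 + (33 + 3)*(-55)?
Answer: -1882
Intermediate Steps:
98 + (33 + 3)*(-55) = 98 + 36*(-55) = 98 - 1980 = -1882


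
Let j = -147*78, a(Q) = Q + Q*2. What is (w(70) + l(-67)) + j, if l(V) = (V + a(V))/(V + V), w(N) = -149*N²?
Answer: -741564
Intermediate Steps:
a(Q) = 3*Q (a(Q) = Q + 2*Q = 3*Q)
j = -11466
l(V) = 2 (l(V) = (V + 3*V)/(V + V) = (4*V)/((2*V)) = (4*V)*(1/(2*V)) = 2)
(w(70) + l(-67)) + j = (-149*70² + 2) - 11466 = (-149*4900 + 2) - 11466 = (-730100 + 2) - 11466 = -730098 - 11466 = -741564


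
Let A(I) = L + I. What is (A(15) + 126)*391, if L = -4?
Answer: 53567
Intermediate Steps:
A(I) = -4 + I
(A(15) + 126)*391 = ((-4 + 15) + 126)*391 = (11 + 126)*391 = 137*391 = 53567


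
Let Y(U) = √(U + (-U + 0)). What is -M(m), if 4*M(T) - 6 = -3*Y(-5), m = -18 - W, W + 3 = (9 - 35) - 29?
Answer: -3/2 ≈ -1.5000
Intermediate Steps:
W = -58 (W = -3 + ((9 - 35) - 29) = -3 + (-26 - 29) = -3 - 55 = -58)
Y(U) = 0 (Y(U) = √(U - U) = √0 = 0)
m = 40 (m = -18 - 1*(-58) = -18 + 58 = 40)
M(T) = 3/2 (M(T) = 3/2 + (-3*0)/4 = 3/2 + (¼)*0 = 3/2 + 0 = 3/2)
-M(m) = -1*3/2 = -3/2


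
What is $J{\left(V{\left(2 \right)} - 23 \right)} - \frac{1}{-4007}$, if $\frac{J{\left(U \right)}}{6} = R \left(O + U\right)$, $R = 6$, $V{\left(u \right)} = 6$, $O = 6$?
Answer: $- \frac{1586771}{4007} \approx -396.0$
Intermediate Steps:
$J{\left(U \right)} = 216 + 36 U$ ($J{\left(U \right)} = 6 \cdot 6 \left(6 + U\right) = 6 \left(36 + 6 U\right) = 216 + 36 U$)
$J{\left(V{\left(2 \right)} - 23 \right)} - \frac{1}{-4007} = \left(216 + 36 \left(6 - 23\right)\right) - \frac{1}{-4007} = \left(216 + 36 \left(6 - 23\right)\right) - - \frac{1}{4007} = \left(216 + 36 \left(-17\right)\right) + \frac{1}{4007} = \left(216 - 612\right) + \frac{1}{4007} = -396 + \frac{1}{4007} = - \frac{1586771}{4007}$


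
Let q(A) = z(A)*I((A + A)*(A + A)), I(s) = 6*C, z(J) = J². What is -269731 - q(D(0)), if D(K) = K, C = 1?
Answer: -269731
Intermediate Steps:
I(s) = 6 (I(s) = 6*1 = 6)
q(A) = 6*A² (q(A) = A²*6 = 6*A²)
-269731 - q(D(0)) = -269731 - 6*0² = -269731 - 6*0 = -269731 - 1*0 = -269731 + 0 = -269731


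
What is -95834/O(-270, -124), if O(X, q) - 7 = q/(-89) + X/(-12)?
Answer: -17058452/5499 ≈ -3102.1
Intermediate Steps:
O(X, q) = 7 - X/12 - q/89 (O(X, q) = 7 + (q/(-89) + X/(-12)) = 7 + (q*(-1/89) + X*(-1/12)) = 7 + (-q/89 - X/12) = 7 + (-X/12 - q/89) = 7 - X/12 - q/89)
-95834/O(-270, -124) = -95834/(7 - 1/12*(-270) - 1/89*(-124)) = -95834/(7 + 45/2 + 124/89) = -95834/5499/178 = -95834*178/5499 = -17058452/5499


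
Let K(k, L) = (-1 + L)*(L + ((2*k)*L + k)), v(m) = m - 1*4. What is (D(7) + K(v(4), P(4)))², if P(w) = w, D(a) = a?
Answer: 361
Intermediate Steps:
v(m) = -4 + m (v(m) = m - 4 = -4 + m)
K(k, L) = (-1 + L)*(L + k + 2*L*k) (K(k, L) = (-1 + L)*(L + (2*L*k + k)) = (-1 + L)*(L + (k + 2*L*k)) = (-1 + L)*(L + k + 2*L*k))
(D(7) + K(v(4), P(4)))² = (7 + (4² - 1*4 - (-4 + 4) - 1*4*(-4 + 4) + 2*(-4 + 4)*4²))² = (7 + (16 - 4 - 1*0 - 1*4*0 + 2*0*16))² = (7 + (16 - 4 + 0 + 0 + 0))² = (7 + 12)² = 19² = 361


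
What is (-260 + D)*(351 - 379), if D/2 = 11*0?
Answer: 7280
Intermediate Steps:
D = 0 (D = 2*(11*0) = 2*0 = 0)
(-260 + D)*(351 - 379) = (-260 + 0)*(351 - 379) = -260*(-28) = 7280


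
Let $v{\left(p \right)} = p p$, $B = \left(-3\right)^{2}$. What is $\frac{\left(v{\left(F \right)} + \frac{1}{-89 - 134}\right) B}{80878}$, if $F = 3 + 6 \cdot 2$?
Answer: $\frac{225783}{9017897} \approx 0.025037$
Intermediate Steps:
$F = 15$ ($F = 3 + 12 = 15$)
$B = 9$
$v{\left(p \right)} = p^{2}$
$\frac{\left(v{\left(F \right)} + \frac{1}{-89 - 134}\right) B}{80878} = \frac{\left(15^{2} + \frac{1}{-89 - 134}\right) 9}{80878} = \left(225 + \frac{1}{-223}\right) 9 \cdot \frac{1}{80878} = \left(225 - \frac{1}{223}\right) 9 \cdot \frac{1}{80878} = \frac{50174}{223} \cdot 9 \cdot \frac{1}{80878} = \frac{451566}{223} \cdot \frac{1}{80878} = \frac{225783}{9017897}$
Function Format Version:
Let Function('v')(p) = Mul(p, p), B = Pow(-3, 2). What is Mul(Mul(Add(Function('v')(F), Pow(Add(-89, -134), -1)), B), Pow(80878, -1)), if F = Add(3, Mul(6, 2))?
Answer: Rational(225783, 9017897) ≈ 0.025037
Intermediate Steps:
F = 15 (F = Add(3, 12) = 15)
B = 9
Function('v')(p) = Pow(p, 2)
Mul(Mul(Add(Function('v')(F), Pow(Add(-89, -134), -1)), B), Pow(80878, -1)) = Mul(Mul(Add(Pow(15, 2), Pow(Add(-89, -134), -1)), 9), Pow(80878, -1)) = Mul(Mul(Add(225, Pow(-223, -1)), 9), Rational(1, 80878)) = Mul(Mul(Add(225, Rational(-1, 223)), 9), Rational(1, 80878)) = Mul(Mul(Rational(50174, 223), 9), Rational(1, 80878)) = Mul(Rational(451566, 223), Rational(1, 80878)) = Rational(225783, 9017897)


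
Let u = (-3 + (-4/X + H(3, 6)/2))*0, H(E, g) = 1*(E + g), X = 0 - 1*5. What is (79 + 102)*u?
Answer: 0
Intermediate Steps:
X = -5 (X = 0 - 5 = -5)
H(E, g) = E + g
u = 0 (u = (-3 + (-4/(-5) + (3 + 6)/2))*0 = (-3 + (-4*(-1/5) + 9*(1/2)))*0 = (-3 + (4/5 + 9/2))*0 = (-3 + 53/10)*0 = (23/10)*0 = 0)
(79 + 102)*u = (79 + 102)*0 = 181*0 = 0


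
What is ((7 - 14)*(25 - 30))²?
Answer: 1225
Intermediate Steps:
((7 - 14)*(25 - 30))² = (-7*(-5))² = 35² = 1225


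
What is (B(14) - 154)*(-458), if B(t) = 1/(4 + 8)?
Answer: 422963/6 ≈ 70494.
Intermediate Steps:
B(t) = 1/12
(B(14) - 154)*(-458) = (1/12 - 154)*(-458) = -1847/12*(-458) = 422963/6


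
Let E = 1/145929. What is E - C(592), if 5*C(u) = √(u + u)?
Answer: 1/145929 - 4*√74/5 ≈ -6.8819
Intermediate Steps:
C(u) = √2*√u/5 (C(u) = √(u + u)/5 = √(2*u)/5 = (√2*√u)/5 = √2*√u/5)
E = 1/145929 ≈ 6.8526e-6
E - C(592) = 1/145929 - √2*√592/5 = 1/145929 - √2*4*√37/5 = 1/145929 - 4*√74/5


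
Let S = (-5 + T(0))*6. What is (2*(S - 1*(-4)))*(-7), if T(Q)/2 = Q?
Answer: 364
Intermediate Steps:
T(Q) = 2*Q
S = -30 (S = (-5 + 2*0)*6 = (-5 + 0)*6 = -5*6 = -30)
(2*(S - 1*(-4)))*(-7) = (2*(-30 - 1*(-4)))*(-7) = (2*(-30 + 4))*(-7) = (2*(-26))*(-7) = -52*(-7) = 364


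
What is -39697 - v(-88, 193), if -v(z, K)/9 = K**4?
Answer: 12487352312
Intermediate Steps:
v(z, K) = -9*K**4
-39697 - v(-88, 193) = -39697 - (-9)*193**4 = -39697 - (-9)*1387488001 = -39697 - 1*(-12487392009) = -39697 + 12487392009 = 12487352312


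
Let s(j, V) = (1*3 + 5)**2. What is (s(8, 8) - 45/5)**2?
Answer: 3025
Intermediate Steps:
s(j, V) = 64 (s(j, V) = (3 + 5)**2 = 8**2 = 64)
(s(8, 8) - 45/5)**2 = (64 - 45/5)**2 = (64 - 45*1/5)**2 = (64 - 9)**2 = 55**2 = 3025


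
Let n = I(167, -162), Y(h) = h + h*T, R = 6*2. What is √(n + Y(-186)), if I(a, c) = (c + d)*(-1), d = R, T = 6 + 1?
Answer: I*√1338 ≈ 36.579*I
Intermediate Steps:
R = 12
T = 7
Y(h) = 8*h (Y(h) = h + h*7 = h + 7*h = 8*h)
d = 12
I(a, c) = -12 - c (I(a, c) = (c + 12)*(-1) = (12 + c)*(-1) = -12 - c)
n = 150 (n = -12 - 1*(-162) = -12 + 162 = 150)
√(n + Y(-186)) = √(150 + 8*(-186)) = √(150 - 1488) = √(-1338) = I*√1338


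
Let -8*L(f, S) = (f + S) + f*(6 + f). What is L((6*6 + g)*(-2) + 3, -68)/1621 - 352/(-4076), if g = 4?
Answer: -2140967/6607196 ≈ -0.32404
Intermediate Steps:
L(f, S) = -S/8 - f/8 - f*(6 + f)/8 (L(f, S) = -((f + S) + f*(6 + f))/8 = -((S + f) + f*(6 + f))/8 = -(S + f + f*(6 + f))/8 = -S/8 - f/8 - f*(6 + f)/8)
L((6*6 + g)*(-2) + 3, -68)/1621 - 352/(-4076) = (-7*((6*6 + 4)*(-2) + 3)/8 - ⅛*(-68) - ((6*6 + 4)*(-2) + 3)²/8)/1621 - 352/(-4076) = (-7*((36 + 4)*(-2) + 3)/8 + 17/2 - ((36 + 4)*(-2) + 3)²/8)*(1/1621) - 352*(-1/4076) = (-7*(40*(-2) + 3)/8 + 17/2 - (40*(-2) + 3)²/8)*(1/1621) + 88/1019 = (-7*(-80 + 3)/8 + 17/2 - (-80 + 3)²/8)*(1/1621) + 88/1019 = (-7/8*(-77) + 17/2 - ⅛*(-77)²)*(1/1621) + 88/1019 = (539/8 + 17/2 - ⅛*5929)*(1/1621) + 88/1019 = (539/8 + 17/2 - 5929/8)*(1/1621) + 88/1019 = -2661/4*1/1621 + 88/1019 = -2661/6484 + 88/1019 = -2140967/6607196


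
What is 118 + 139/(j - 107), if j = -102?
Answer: 24523/209 ≈ 117.33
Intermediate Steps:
118 + 139/(j - 107) = 118 + 139/(-102 - 107) = 118 + 139/(-209) = 118 + 139*(-1/209) = 118 - 139/209 = 24523/209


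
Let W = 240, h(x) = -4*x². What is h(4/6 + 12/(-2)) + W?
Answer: 1136/9 ≈ 126.22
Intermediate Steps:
h(4/6 + 12/(-2)) + W = -4*(4/6 + 12/(-2))² + 240 = -4*(4*(⅙) + 12*(-½))² + 240 = -4*(⅔ - 6)² + 240 = -4*(-16/3)² + 240 = -4*256/9 + 240 = -1024/9 + 240 = 1136/9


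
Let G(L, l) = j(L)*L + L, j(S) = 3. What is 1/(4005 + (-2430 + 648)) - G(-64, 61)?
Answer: 569089/2223 ≈ 256.00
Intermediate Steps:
G(L, l) = 4*L (G(L, l) = 3*L + L = 4*L)
1/(4005 + (-2430 + 648)) - G(-64, 61) = 1/(4005 + (-2430 + 648)) - 4*(-64) = 1/(4005 - 1782) - 1*(-256) = 1/2223 + 256 = 569089/2223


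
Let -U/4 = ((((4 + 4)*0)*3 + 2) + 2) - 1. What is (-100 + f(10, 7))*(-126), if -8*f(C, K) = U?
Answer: 12411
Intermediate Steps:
U = -12 (U = -4*(((((4 + 4)*0)*3 + 2) + 2) - 1) = -4*((((8*0)*3 + 2) + 2) - 1) = -4*(((0*3 + 2) + 2) - 1) = -4*(((0 + 2) + 2) - 1) = -4*((2 + 2) - 1) = -4*(4 - 1) = -4*3 = -12)
f(C, K) = 3/2 (f(C, K) = -1/8*(-12) = 3/2)
(-100 + f(10, 7))*(-126) = (-100 + 3/2)*(-126) = -197/2*(-126) = 12411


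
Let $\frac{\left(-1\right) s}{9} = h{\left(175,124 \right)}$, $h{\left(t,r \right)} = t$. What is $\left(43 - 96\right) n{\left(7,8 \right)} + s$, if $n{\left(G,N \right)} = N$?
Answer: $-1999$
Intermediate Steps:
$s = -1575$ ($s = \left(-9\right) 175 = -1575$)
$\left(43 - 96\right) n{\left(7,8 \right)} + s = \left(43 - 96\right) 8 - 1575 = \left(-53\right) 8 - 1575 = -424 - 1575 = -1999$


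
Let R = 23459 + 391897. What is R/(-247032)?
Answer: -34613/20586 ≈ -1.6814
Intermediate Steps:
R = 415356
R/(-247032) = 415356/(-247032) = 415356*(-1/247032) = -34613/20586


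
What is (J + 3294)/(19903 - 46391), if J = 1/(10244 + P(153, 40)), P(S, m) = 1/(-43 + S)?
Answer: -927953591/7461941102 ≈ -0.12436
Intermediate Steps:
J = 110/1126841 (J = 1/(10244 + 1/(-43 + 153)) = 1/(10244 + 1/110) = 1/(1126841/110) = 110/1126841 ≈ 9.7618e-5)
(J + 3294)/(19903 - 46391) = (110/1126841 + 3294)/(19903 - 46391) = (3711814364/1126841)/(-26488) = (3711814364/1126841)*(-1/26488) = -927953591/7461941102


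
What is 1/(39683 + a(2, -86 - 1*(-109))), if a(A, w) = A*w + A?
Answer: 1/39731 ≈ 2.5169e-5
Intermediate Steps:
a(A, w) = A + A*w
1/(39683 + a(2, -86 - 1*(-109))) = 1/(39683 + 2*(1 + (-86 - 1*(-109)))) = 1/(39683 + 2*(1 + (-86 + 109))) = 1/(39683 + 2*(1 + 23)) = 1/(39683 + 2*24) = 1/(39683 + 48) = 1/39731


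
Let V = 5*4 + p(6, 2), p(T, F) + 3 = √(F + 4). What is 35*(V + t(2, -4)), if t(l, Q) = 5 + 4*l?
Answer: 1050 + 35*√6 ≈ 1135.7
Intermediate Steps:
p(T, F) = -3 + √(4 + F) (p(T, F) = -3 + √(F + 4) = -3 + √(4 + F))
V = 17 + √6 (V = 5*4 + (-3 + √(4 + 2)) = 20 + (-3 + √6) = 17 + √6 ≈ 19.449)
35*(V + t(2, -4)) = 35*((17 + √6) + (5 + 4*2)) = 35*((17 + √6) + (5 + 8)) = 35*((17 + √6) + 13) = 35*(30 + √6) = 1050 + 35*√6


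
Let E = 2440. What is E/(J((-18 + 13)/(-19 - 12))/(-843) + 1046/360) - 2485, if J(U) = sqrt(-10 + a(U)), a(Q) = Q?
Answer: -1101552653095315/669542922439 + 7404912000*I*sqrt(9455)/669542922439 ≈ -1645.2 + 1.0754*I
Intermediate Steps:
J(U) = sqrt(-10 + U)
E/(J((-18 + 13)/(-19 - 12))/(-843) + 1046/360) - 2485 = 2440/(sqrt(-10 + (-18 + 13)/(-19 - 12))/(-843) + 1046/360) - 2485 = 2440/(sqrt(-10 - 5/(-31))*(-1/843) + 1046*(1/360)) - 2485 = 2440/(sqrt(-10 - 5*(-1/31))*(-1/843) + 523/180) - 2485 = 2440/(sqrt(-10 + 5/31)*(-1/843) + 523/180) - 2485 = 2440/(sqrt(-305/31)*(-1/843) + 523/180) - 2485 = 2440/((I*sqrt(9455)/31)*(-1/843) + 523/180) - 2485 = 2440/(-I*sqrt(9455)/26133 + 523/180) - 2485 = 2440/(523/180 - I*sqrt(9455)/26133) - 2485 = -2485 + 2440/(523/180 - I*sqrt(9455)/26133)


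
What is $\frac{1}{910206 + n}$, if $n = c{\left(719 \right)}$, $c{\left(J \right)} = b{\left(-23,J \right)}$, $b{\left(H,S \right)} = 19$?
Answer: $\frac{1}{910225} \approx 1.0986 \cdot 10^{-6}$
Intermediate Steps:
$c{\left(J \right)} = 19$
$n = 19$
$\frac{1}{910206 + n} = \frac{1}{910206 + 19} = \frac{1}{910225}$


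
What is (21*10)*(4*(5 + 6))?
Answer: 9240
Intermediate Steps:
(21*10)*(4*(5 + 6)) = 210*(4*11) = 210*44 = 9240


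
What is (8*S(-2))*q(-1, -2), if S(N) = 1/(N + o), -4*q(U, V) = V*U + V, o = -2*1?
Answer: 0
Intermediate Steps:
o = -2
q(U, V) = -V/4 - U*V/4 (q(U, V) = -(V*U + V)/4 = -(U*V + V)/4 = -(V + U*V)/4 = -V/4 - U*V/4)
S(N) = 1/(-2 + N) (S(N) = 1/(N - 2) = 1/(-2 + N))
(8*S(-2))*q(-1, -2) = (8/(-2 - 2))*(-¼*(-2)*(1 - 1)) = (8/(-4))*(-¼*(-2)*0) = (8*(-¼))*0 = -2*0 = 0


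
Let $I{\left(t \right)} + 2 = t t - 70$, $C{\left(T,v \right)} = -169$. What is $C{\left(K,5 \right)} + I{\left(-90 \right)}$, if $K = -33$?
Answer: $7859$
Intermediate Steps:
$I{\left(t \right)} = -72 + t^{2}$ ($I{\left(t \right)} = -2 + \left(t t - 70\right) = -2 + \left(t^{2} - 70\right) = -2 + \left(-70 + t^{2}\right) = -72 + t^{2}$)
$C{\left(K,5 \right)} + I{\left(-90 \right)} = -169 - \left(72 - \left(-90\right)^{2}\right) = -169 + \left(-72 + 8100\right) = -169 + 8028 = 7859$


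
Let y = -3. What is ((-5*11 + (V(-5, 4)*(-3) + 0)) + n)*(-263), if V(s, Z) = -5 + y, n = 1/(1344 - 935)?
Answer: 3334314/409 ≈ 8152.4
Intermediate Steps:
n = 1/409 ≈ 0.0024450
V(s, Z) = -8 (V(s, Z) = -5 - 3 = -8)
((-5*11 + (V(-5, 4)*(-3) + 0)) + n)*(-263) = ((-5*11 + (-8*(-3) + 0)) + 1/409)*(-263) = ((-55 + (24 + 0)) + 1/409)*(-263) = ((-55 + 24) + 1/409)*(-263) = (-31 + 1/409)*(-263) = -12678/409*(-263) = 3334314/409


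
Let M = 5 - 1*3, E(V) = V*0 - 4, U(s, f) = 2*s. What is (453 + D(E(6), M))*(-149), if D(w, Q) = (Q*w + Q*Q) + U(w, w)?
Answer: -65709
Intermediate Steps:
E(V) = -4 (E(V) = 0 - 4 = -4)
M = 2 (M = 5 - 3 = 2)
D(w, Q) = Q**2 + 2*w + Q*w (D(w, Q) = (Q*w + Q*Q) + 2*w = (Q*w + Q**2) + 2*w = (Q**2 + Q*w) + 2*w = Q**2 + 2*w + Q*w)
(453 + D(E(6), M))*(-149) = (453 + (2**2 + 2*(-4) + 2*(-4)))*(-149) = (453 + (4 - 8 - 8))*(-149) = (453 - 12)*(-149) = 441*(-149) = -65709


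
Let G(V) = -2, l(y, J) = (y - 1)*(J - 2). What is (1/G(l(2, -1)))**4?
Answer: 1/16 ≈ 0.062500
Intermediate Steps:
l(y, J) = (-1 + y)*(-2 + J)
(1/G(l(2, -1)))**4 = (1/(-2))**4 = (-1/2)**4 = 1/16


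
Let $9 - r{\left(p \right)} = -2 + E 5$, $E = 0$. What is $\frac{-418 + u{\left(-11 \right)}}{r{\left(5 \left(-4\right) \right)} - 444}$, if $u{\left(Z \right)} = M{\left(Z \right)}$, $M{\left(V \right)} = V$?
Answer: $\frac{429}{433} \approx 0.99076$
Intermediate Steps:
$r{\left(p \right)} = 11$ ($r{\left(p \right)} = 9 - \left(-2 + 0 \cdot 5\right) = 9 - \left(-2 + 0\right) = 9 - -2 = 9 + 2 = 11$)
$u{\left(Z \right)} = Z$
$\frac{-418 + u{\left(-11 \right)}}{r{\left(5 \left(-4\right) \right)} - 444} = \frac{-418 - 11}{11 - 444} = - \frac{429}{-433} = \left(-429\right) \left(- \frac{1}{433}\right) = \frac{429}{433}$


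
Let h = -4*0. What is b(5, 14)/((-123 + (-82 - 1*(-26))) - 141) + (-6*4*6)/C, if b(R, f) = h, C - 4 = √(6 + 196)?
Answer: 96/31 - 24*√202/31 ≈ -7.9066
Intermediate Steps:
C = 4 + √202 (C = 4 + √(6 + 196) = 4 + √202 ≈ 18.213)
h = 0
b(R, f) = 0
b(5, 14)/((-123 + (-82 - 1*(-26))) - 141) + (-6*4*6)/C = 0/((-123 + (-82 - 1*(-26))) - 141) + (-6*4*6)/(4 + √202) = 0/((-123 + (-82 + 26)) - 141) + (-24*6)/(4 + √202) = 0/((-123 - 56) - 141) - 144/(4 + √202) = 0/(-179 - 141) - 144/(4 + √202) = 0/(-320) - 144/(4 + √202) = 0*(-1/320) - 144/(4 + √202) = 0 - 144/(4 + √202) = -144/(4 + √202)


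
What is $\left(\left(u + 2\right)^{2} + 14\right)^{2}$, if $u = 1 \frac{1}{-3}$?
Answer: $\frac{22801}{81} \approx 281.49$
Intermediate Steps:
$u = - \frac{1}{3}$ ($u = 1 \left(- \frac{1}{3}\right) = - \frac{1}{3} \approx -0.33333$)
$\left(\left(u + 2\right)^{2} + 14\right)^{2} = \left(\left(- \frac{1}{3} + 2\right)^{2} + 14\right)^{2} = \left(\left(\frac{5}{3}\right)^{2} + 14\right)^{2} = \left(\frac{25}{9} + 14\right)^{2} = \left(\frac{151}{9}\right)^{2} = \frac{22801}{81}$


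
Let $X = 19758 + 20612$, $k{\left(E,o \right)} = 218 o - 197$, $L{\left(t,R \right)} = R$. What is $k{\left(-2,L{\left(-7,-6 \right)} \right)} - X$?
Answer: $-41875$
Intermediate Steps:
$k{\left(E,o \right)} = -197 + 218 o$
$X = 40370$
$k{\left(-2,L{\left(-7,-6 \right)} \right)} - X = \left(-197 + 218 \left(-6\right)\right) - 40370 = \left(-197 - 1308\right) - 40370 = -1505 - 40370 = -41875$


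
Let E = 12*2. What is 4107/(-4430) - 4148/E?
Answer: -1154638/6645 ≈ -173.76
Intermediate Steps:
E = 24
4107/(-4430) - 4148/E = 4107/(-4430) - 4148/24 = 4107*(-1/4430) - 4148*1/24 = -4107/4430 - 1037/6 = -1154638/6645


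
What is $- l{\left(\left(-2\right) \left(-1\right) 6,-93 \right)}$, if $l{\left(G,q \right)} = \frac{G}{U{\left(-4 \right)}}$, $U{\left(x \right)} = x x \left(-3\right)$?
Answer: $\frac{1}{4} \approx 0.25$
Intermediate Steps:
$U{\left(x \right)} = - 3 x^{2}$ ($U{\left(x \right)} = x^{2} \left(-3\right) = - 3 x^{2}$)
$l{\left(G,q \right)} = - \frac{G}{48}$ ($l{\left(G,q \right)} = \frac{G}{\left(-3\right) \left(-4\right)^{2}} = \frac{G}{\left(-3\right) 16} = \frac{G}{-48} = G \left(- \frac{1}{48}\right) = - \frac{G}{48}$)
$- l{\left(\left(-2\right) \left(-1\right) 6,-93 \right)} = - \frac{\left(-1\right) \left(-2\right) \left(-1\right) 6}{48} = - \frac{\left(-1\right) 2 \cdot 6}{48} = - \frac{\left(-1\right) 12}{48} = \left(-1\right) \left(- \frac{1}{4}\right) = \frac{1}{4}$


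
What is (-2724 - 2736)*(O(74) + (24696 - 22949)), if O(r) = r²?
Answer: -39437580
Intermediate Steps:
(-2724 - 2736)*(O(74) + (24696 - 22949)) = (-2724 - 2736)*(74² + (24696 - 22949)) = -5460*(5476 + 1747) = -5460*7223 = -39437580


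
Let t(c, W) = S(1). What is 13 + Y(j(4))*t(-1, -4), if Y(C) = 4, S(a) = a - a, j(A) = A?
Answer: 13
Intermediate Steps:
S(a) = 0
t(c, W) = 0
13 + Y(j(4))*t(-1, -4) = 13 + 4*0 = 13 + 0 = 13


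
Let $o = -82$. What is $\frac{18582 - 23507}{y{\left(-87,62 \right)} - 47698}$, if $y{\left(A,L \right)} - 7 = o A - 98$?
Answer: $\frac{985}{8131} \approx 0.12114$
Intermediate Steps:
$y{\left(A,L \right)} = -91 - 82 A$ ($y{\left(A,L \right)} = 7 - \left(98 + 82 A\right) = -91 - 82 A$)
$\frac{18582 - 23507}{y{\left(-87,62 \right)} - 47698} = \frac{18582 - 23507}{\left(-91 - -7134\right) - 47698} = - \frac{4925}{\left(-91 + 7134\right) - 47698} = - \frac{4925}{7043 - 47698} = - \frac{4925}{-40655} = \left(-4925\right) \left(- \frac{1}{40655}\right) = \frac{985}{8131}$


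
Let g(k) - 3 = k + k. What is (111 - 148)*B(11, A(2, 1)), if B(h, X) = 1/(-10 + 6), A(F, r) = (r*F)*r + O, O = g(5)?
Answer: 37/4 ≈ 9.2500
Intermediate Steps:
g(k) = 3 + 2*k (g(k) = 3 + (k + k) = 3 + 2*k)
O = 13 (O = 3 + 2*5 = 3 + 10 = 13)
A(F, r) = 13 + F*r² (A(F, r) = (r*F)*r + 13 = (F*r)*r + 13 = F*r² + 13 = 13 + F*r²)
B(h, X) = -¼ (B(h, X) = 1/(-4) = -¼)
(111 - 148)*B(11, A(2, 1)) = (111 - 148)*(-¼) = -37*(-¼) = 37/4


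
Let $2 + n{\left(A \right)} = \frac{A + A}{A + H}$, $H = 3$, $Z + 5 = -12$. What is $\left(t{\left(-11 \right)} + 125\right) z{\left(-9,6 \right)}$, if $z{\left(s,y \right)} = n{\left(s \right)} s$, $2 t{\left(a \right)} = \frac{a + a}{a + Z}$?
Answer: $- \frac{31599}{28} \approx -1128.5$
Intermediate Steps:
$Z = -17$ ($Z = -5 - 12 = -17$)
$t{\left(a \right)} = \frac{a}{-17 + a}$ ($t{\left(a \right)} = \frac{\left(a + a\right) \frac{1}{a - 17}}{2} = \frac{2 a \frac{1}{-17 + a}}{2} = \frac{a}{-17 + a}$)
$n{\left(A \right)} = -2 + \frac{2 A}{3 + A}$ ($n{\left(A \right)} = -2 + \frac{A + A}{A + 3} = -2 + \frac{2 A}{3 + A}$)
$z{\left(s,y \right)} = - \frac{6 s}{3 + s}$ ($z{\left(s,y \right)} = - \frac{6}{3 + s} s = - \frac{6 s}{3 + s}$)
$\left(t{\left(-11 \right)} + 125\right) z{\left(-9,6 \right)} = \left(- \frac{11}{-17 - 11} + 125\right) \left(\left(-6\right) \left(-9\right) \frac{1}{3 - 9}\right) = \left(- \frac{11}{-28} + 125\right) \left(\left(-6\right) \left(-9\right) \frac{1}{-6}\right) = \left(\left(-11\right) \left(- \frac{1}{28}\right) + 125\right) \left(\left(-6\right) \left(-9\right) \left(- \frac{1}{6}\right)\right) = \left(\frac{11}{28} + 125\right) \left(-9\right) = \frac{3511}{28} \left(-9\right) = - \frac{31599}{28}$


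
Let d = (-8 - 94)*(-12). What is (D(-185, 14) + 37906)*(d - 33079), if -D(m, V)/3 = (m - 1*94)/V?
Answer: -16931601455/14 ≈ -1.2094e+9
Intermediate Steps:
d = 1224 (d = -102*(-12) = 1224)
D(m, V) = -3*(-94 + m)/V (D(m, V) = -3*(m - 1*94)/V = -3*(m - 94)/V = -3*(-94 + m)/V)
(D(-185, 14) + 37906)*(d - 33079) = (3*(94 - 1*(-185))/14 + 37906)*(1224 - 33079) = (3*(1/14)*(94 + 185) + 37906)*(-31855) = (3*(1/14)*279 + 37906)*(-31855) = (837/14 + 37906)*(-31855) = (531521/14)*(-31855) = -16931601455/14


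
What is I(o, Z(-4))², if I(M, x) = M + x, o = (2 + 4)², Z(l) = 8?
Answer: 1936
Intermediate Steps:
o = 36 (o = 6² = 36)
I(o, Z(-4))² = (36 + 8)² = 44² = 1936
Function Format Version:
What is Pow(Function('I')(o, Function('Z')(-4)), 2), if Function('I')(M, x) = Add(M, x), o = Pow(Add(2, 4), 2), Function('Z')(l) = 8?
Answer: 1936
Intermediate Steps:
o = 36 (o = Pow(6, 2) = 36)
Pow(Function('I')(o, Function('Z')(-4)), 2) = Pow(Add(36, 8), 2) = Pow(44, 2) = 1936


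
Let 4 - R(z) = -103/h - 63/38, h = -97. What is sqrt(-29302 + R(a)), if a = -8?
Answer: I*sqrt(398051991466)/3686 ≈ 171.16*I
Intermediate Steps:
R(z) = 16941/3686 (R(z) = 4 - (-103/(-97) - 63/38) = 4 - (-103*(-1/97) - 63*1/38) = 4 - (103/97 - 63/38) = 4 - 1*(-2197/3686) = 4 + 2197/3686 = 16941/3686)
sqrt(-29302 + R(a)) = sqrt(-29302 + 16941/3686) = sqrt(-107990231/3686) = I*sqrt(398051991466)/3686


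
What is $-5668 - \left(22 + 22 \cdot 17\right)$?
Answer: $-6064$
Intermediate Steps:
$-5668 - \left(22 + 22 \cdot 17\right) = -5668 - \left(22 + 374\right) = -5668 - 396 = -6064$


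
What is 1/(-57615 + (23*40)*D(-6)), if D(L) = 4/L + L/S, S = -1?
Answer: -3/158125 ≈ -1.8972e-5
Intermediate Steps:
D(L) = -L + 4/L (D(L) = 4/L + L/(-1) = 4/L + L*(-1) = 4/L - L = -L + 4/L)
1/(-57615 + (23*40)*D(-6)) = 1/(-57615 + (23*40)*(-1*(-6) + 4/(-6))) = 1/(-57615 + 920*(6 + 4*(-⅙))) = 1/(-57615 + 920*(6 - ⅔)) = 1/(-57615 + 920*(16/3)) = 1/(-57615 + 14720/3) = 1/(-158125/3) = -3/158125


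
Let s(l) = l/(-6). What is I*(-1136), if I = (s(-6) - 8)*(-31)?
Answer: -246512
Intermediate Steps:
s(l) = -l/6 (s(l) = l*(-⅙) = -l/6)
I = 217 (I = (-⅙*(-6) - 8)*(-31) = (1 - 8)*(-31) = -7*(-31) = 217)
I*(-1136) = 217*(-1136) = -246512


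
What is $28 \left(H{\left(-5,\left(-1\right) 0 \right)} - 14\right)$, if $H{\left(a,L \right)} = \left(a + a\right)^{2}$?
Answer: $2408$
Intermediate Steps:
$H{\left(a,L \right)} = 4 a^{2}$ ($H{\left(a,L \right)} = \left(2 a\right)^{2} = 4 a^{2}$)
$28 \left(H{\left(-5,\left(-1\right) 0 \right)} - 14\right) = 28 \left(4 \left(-5\right)^{2} - 14\right) = 28 \left(4 \cdot 25 - 14\right) = 28 \left(100 - 14\right) = 28 \cdot 86 = 2408$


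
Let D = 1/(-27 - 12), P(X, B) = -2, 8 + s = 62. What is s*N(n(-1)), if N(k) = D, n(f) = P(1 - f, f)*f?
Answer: -18/13 ≈ -1.3846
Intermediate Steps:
s = 54 (s = -8 + 62 = 54)
n(f) = -2*f
D = -1/39 (D = 1/(-39) = -1/39 ≈ -0.025641)
N(k) = -1/39
s*N(n(-1)) = 54*(-1/39) = -18/13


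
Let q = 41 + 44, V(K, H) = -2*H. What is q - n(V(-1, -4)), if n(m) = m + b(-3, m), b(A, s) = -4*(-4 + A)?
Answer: 49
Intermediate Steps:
q = 85
b(A, s) = 16 - 4*A
n(m) = 28 + m (n(m) = m + (16 - 4*(-3)) = m + (16 + 12) = m + 28 = 28 + m)
q - n(V(-1, -4)) = 85 - (28 - 2*(-4)) = 85 - (28 + 8) = 85 - 1*36 = 85 - 36 = 49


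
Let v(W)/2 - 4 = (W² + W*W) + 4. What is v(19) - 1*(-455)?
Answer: 1915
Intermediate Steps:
v(W) = 16 + 4*W² (v(W) = 8 + 2*((W² + W*W) + 4) = 8 + 2*((W² + W²) + 4) = 8 + 2*(2*W² + 4) = 8 + 2*(4 + 2*W²) = 8 + (8 + 4*W²) = 16 + 4*W²)
v(19) - 1*(-455) = (16 + 4*19²) - 1*(-455) = (16 + 4*361) + 455 = (16 + 1444) + 455 = 1460 + 455 = 1915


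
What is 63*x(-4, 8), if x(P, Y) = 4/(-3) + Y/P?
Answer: -210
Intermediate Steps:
x(P, Y) = -4/3 + Y/P (x(P, Y) = 4*(-1/3) + Y/P = -4/3 + Y/P)
63*x(-4, 8) = 63*(-4/3 + 8/(-4)) = 63*(-4/3 + 8*(-1/4)) = 63*(-4/3 - 2) = 63*(-10/3) = -210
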